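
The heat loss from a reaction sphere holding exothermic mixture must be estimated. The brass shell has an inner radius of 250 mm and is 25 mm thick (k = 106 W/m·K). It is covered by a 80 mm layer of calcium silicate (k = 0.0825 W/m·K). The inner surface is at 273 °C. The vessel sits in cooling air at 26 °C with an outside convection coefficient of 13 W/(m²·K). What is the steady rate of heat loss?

For a spherical shell R = (1/r₁ − 1/r₂)/(4πk); film R = 1/(h·4πr²). In series:
R_brass shell = (1/0.25 − 1/0.275)/(4π×106) = 2.73×10^-4 K/W
R_calcium silicate = (1/0.275 − 1/0.355)/(4π×0.0825) = 0.7904 K/W
R_outer film = 1/(h·4πr_o²) = 1/(13×4π×0.355²) = 0.04857 K/W
R_total = 0.8393 K/W
Q = ΔT/R_total = 247/0.8393

Q ≈ 294 W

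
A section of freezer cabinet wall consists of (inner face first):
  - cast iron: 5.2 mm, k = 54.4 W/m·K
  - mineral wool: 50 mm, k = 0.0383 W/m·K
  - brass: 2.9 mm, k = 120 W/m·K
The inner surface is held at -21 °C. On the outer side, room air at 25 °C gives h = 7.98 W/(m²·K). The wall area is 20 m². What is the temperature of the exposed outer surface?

Thermal resistances in series:
R_cast iron = L/(kA) = 0.0052/(54.4×20) = 4.779×10^-6 K/W
R_mineral wool = L/(kA) = 0.05/(0.0383×20) = 0.06527 K/W
R_brass = L/(kA) = 0.0029/(120×20) = 1.208×10^-6 K/W
R_outer film = 1/(h_o·A) = 1/(7.98×20) = 0.006266 K/W
R_total = 0.07155 K/W;  Q = ΔT/R_total = 46/0.07155 = 642.9 W
T_interface = T_inner + Q·ΣR(inner→interface) = -21 + 643×0.06528

T ≈ 21 °C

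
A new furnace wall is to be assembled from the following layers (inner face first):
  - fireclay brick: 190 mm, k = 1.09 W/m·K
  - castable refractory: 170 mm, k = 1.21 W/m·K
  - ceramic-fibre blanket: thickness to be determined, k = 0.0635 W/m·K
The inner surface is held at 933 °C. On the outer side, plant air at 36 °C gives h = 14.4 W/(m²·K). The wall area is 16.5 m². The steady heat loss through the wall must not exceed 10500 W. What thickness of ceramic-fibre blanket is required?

Thermal resistances in series:
R_fireclay brick = L/(kA) = 0.19/(1.09×16.5) = 0.01056 K/W
R_castable refractory = L/(kA) = 0.17/(1.21×16.5) = 0.008515 K/W
R_outer film = 1/(h_o·A) = 1/(14.4×16.5) = 0.004209 K/W
Sum of the known resistances R_other = 0.02329 K/W
Required total resistance R_tot = ΔT/Q_allow = 897/10500 = 0.08543 K/W
R_ceramic-fibre blanket = R_tot − R_other = 0.06214 K/W
L = R·k·A = 0.06214×0.0635×16.5

L ≈ 65.1 mm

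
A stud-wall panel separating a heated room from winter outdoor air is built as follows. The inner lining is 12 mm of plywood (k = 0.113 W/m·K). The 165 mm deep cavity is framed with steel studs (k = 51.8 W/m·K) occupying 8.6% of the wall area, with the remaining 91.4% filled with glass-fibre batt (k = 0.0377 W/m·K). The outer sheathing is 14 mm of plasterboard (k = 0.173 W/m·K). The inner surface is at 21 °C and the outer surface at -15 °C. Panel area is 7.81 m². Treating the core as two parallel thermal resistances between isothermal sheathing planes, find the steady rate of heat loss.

Q ≈ 1260 W

Sheathing layers in series; stud and cavity paths in parallel between them.
R_inner = 0.012/(0.113×7.81) = 0.0136 K/W
R_stud  = 0.165/(51.8×0.086×7.81) = 0.004742 K/W
R_cav   = 0.165/(0.0377×0.914×7.81) = 0.6131 K/W
1/R_core = 1/R_stud + 1/R_cav → R_core = 0.004706 K/W
R_outer = 0.014/(0.173×7.81) = 0.01036 K/W
R_total = 0.02867 K/W
Q = ΔT/R_total = 36/0.02867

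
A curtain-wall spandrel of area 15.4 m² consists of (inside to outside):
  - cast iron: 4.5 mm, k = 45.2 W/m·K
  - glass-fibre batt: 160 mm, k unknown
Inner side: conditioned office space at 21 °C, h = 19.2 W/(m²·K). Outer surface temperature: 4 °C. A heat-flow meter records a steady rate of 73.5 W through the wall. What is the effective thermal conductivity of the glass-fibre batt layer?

k ≈ 0.0456 W/(m·K)

Thermal resistances in series:
R_inner film = 1/(h_i·A) = 1/(19.2×15.4) = 0.003382 K/W
R_cast iron = L/(kA) = 0.0045/(45.2×15.4) = 6.465×10^-6 K/W
Sum of known resistances R_other = 0.003388 K/W
Total R = ΔT/Q = 17/73.5 = 0.2313 K/W
R_glass-fibre batt = R_total − R_other = 0.2279 K/W
k = L/(R·A) = 0.16/(0.2279×15.4)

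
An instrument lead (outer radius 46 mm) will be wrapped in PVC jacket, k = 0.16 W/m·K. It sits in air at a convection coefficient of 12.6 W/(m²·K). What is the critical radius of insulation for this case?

For a cylinder r_cr = k/h = 0.16/12.6
r_cr = 12.7 mm; since the bare radius (46 mm) is above r_cr, any added insulation will reduce heat loss.

r_cr ≈ 12.7 mm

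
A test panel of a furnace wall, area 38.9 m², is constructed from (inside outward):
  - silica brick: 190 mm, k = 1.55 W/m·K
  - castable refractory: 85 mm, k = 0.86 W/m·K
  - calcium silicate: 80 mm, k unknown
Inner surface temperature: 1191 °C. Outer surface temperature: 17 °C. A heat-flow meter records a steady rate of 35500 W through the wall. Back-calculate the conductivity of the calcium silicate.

Thermal resistances in series:
R_silica brick = L/(kA) = 0.19/(1.55×38.9) = 0.003151 K/W
R_castable refractory = L/(kA) = 0.085/(0.86×38.9) = 0.002541 K/W
Sum of known resistances R_other = 0.005692 K/W
Total R = ΔT/Q = 1174/35500 = 0.03307 K/W
R_calcium silicate = R_total − R_other = 0.02738 K/W
k = L/(R·A) = 0.08/(0.02738×38.9)

k ≈ 0.0751 W/(m·K)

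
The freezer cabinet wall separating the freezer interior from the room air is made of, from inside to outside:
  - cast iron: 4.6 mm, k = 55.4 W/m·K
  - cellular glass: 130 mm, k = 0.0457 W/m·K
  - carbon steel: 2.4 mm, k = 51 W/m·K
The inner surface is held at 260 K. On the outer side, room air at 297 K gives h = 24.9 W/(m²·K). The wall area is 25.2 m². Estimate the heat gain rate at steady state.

Q ≈ 323 W

Model the wall as resistances in series:
R_cast iron = L/(kA) = 0.0046/(55.4×25.2) = 3.295×10^-6 K/W
R_cellular glass = L/(kA) = 0.13/(0.0457×25.2) = 0.1129 K/W
R_carbon steel = L/(kA) = 0.0024/(51×25.2) = 1.867×10^-6 K/W
R_outer film = 1/(h_o·A) = 1/(24.9×25.2) = 0.001594 K/W
R_total = 0.1145 K/W
Q = ΔT / R_total = 37 / 0.1145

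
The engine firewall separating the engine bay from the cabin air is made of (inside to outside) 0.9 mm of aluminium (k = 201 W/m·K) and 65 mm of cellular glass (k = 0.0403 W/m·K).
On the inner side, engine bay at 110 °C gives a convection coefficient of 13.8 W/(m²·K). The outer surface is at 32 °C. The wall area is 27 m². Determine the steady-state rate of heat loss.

Treating each layer as a thermal resistance in series:
R_inner film = 1/(h_i·A) = 1/(13.8×27) = 0.002684 K/W
R_aluminium = L/(kA) = 0.0009/(201×27) = 1.658×10^-7 K/W
R_cellular glass = L/(kA) = 0.065/(0.0403×27) = 0.05974 K/W
R_total = 0.06242 K/W
Q = ΔT / R_total = 78 / 0.06242

Q ≈ 1250 W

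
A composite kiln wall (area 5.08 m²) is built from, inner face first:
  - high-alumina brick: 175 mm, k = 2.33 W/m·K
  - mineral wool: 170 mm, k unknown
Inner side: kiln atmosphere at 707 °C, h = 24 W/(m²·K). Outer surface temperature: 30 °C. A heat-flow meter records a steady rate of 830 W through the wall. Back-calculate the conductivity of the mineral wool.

Series thermal resistances:
R_inner film = 1/(h_i·A) = 1/(24×5.08) = 0.008202 K/W
R_high-alumina brick = L/(kA) = 0.175/(2.33×5.08) = 0.01478 K/W
Sum of known resistances R_other = 0.02299 K/W
Total R = ΔT/Q = 677/830 = 0.8157 K/W
R_mineral wool = R_total − R_other = 0.7927 K/W
k = L/(R·A) = 0.17/(0.7927×5.08)

k ≈ 0.0422 W/(m·K)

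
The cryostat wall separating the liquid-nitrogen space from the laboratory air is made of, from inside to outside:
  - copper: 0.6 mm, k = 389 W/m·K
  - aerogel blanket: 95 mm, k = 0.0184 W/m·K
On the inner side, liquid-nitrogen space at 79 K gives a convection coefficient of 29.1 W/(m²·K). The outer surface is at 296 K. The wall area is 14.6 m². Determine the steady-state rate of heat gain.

Q ≈ 610 W

Model the wall as resistances in series:
R_inner film = 1/(h_i·A) = 1/(29.1×14.6) = 0.002354 K/W
R_copper = L/(kA) = 0.0006/(389×14.6) = 1.056×10^-7 K/W
R_aerogel blanket = L/(kA) = 0.095/(0.0184×14.6) = 0.3536 K/W
R_total = 0.356 K/W
Q = ΔT / R_total = 217 / 0.356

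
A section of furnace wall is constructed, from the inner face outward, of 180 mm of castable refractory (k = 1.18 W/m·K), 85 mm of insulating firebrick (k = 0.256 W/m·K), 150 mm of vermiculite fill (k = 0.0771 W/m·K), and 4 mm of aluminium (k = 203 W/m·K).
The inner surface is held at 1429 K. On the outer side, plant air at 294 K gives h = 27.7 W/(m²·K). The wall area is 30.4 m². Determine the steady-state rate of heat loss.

Series thermal resistances:
R_castable refractory = L/(kA) = 0.18/(1.18×30.4) = 0.005018 K/W
R_insulating firebrick = L/(kA) = 0.085/(0.256×30.4) = 0.01092 K/W
R_vermiculite fill = L/(kA) = 0.15/(0.0771×30.4) = 0.064 K/W
R_aluminium = L/(kA) = 0.004/(203×30.4) = 6.482×10^-7 K/W
R_outer film = 1/(h_o·A) = 1/(27.7×30.4) = 0.001188 K/W
R_total = 0.08113 K/W
Q = ΔT / R_total = 1135 / 0.08113

Q ≈ 14000 W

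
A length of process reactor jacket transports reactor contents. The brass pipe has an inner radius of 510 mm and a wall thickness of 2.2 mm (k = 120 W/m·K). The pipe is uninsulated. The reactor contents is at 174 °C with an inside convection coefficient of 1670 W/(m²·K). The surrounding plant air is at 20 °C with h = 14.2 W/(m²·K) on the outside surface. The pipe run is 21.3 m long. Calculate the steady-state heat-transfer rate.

Treating each annulus and film as a series resistance:
R_inner film = 1/(h_i·2πr₁L) = 1/(1670×2π×0.51×21.3) = 8.773×10^-6 K/W
R_brass pipe wall = ln(512.2/510)/(2π×120×21.3) = 2.68×10^-7 K/W
R_outer film = 1/(h_o·2πr_oL) = 1/(14.2×2π×0.5122×21.3) = 0.001027 K/W
R_total = 0.001036 K/W
Q = ΔT/R_total = 154/0.001036

Q ≈ 149000 W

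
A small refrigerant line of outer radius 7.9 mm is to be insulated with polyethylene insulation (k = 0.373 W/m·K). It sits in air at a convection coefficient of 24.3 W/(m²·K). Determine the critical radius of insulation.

r_cr ≈ 15.3 mm

For a cylinder r_cr = k/h = 0.373/24.3
r_cr = 15.3 mm; since the bare radius (7.9 mm) is below r_cr, adding a thin layer of insulation will *increase* heat loss.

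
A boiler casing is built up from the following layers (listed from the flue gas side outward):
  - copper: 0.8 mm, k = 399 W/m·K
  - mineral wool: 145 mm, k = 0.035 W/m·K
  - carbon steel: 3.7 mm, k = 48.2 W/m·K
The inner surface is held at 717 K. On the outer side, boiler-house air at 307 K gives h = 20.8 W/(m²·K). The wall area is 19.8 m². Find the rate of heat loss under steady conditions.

Q ≈ 1940 W

Thermal resistances in series:
R_copper = L/(kA) = 0.0008/(399×19.8) = 1.013×10^-7 K/W
R_mineral wool = L/(kA) = 0.145/(0.035×19.8) = 0.2092 K/W
R_carbon steel = L/(kA) = 0.0037/(48.2×19.8) = 3.877×10^-6 K/W
R_outer film = 1/(h_o·A) = 1/(20.8×19.8) = 0.002428 K/W
R_total = 0.2117 K/W
Q = ΔT / R_total = 410 / 0.2117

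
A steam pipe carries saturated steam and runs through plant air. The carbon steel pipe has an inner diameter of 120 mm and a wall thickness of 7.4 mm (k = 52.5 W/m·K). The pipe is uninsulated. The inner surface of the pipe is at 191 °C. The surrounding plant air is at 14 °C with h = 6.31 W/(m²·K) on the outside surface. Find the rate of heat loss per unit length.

q′ ≈ 473 W/m

Per-layer cylindrical resistances, series-summed:
R_carbon steel pipe wall = ln(67.4/60)/(2π×52.5×1) = 3.526×10^-4 K/W
R_outer film = 1/(h_o·2πr_oL) = 1/(6.31×2π×0.0674×1) = 0.3742 K/W
R_total = 0.3746 K/W
Q = ΔT/R_total = 177/0.3746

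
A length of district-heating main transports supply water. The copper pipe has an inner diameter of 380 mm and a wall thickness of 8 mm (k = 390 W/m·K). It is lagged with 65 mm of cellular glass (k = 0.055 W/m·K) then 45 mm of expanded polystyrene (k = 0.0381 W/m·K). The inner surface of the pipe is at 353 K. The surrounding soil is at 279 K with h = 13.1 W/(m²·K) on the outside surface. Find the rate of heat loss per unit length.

Radial resistances (cylindrical: R_cond = ln(r_o/r_i)/(2πkL), R_conv = 1/(h·2πrL)):
R_copper pipe wall = ln(198/190)/(2π×390×1) = 1.683×10^-5 K/W
R_cellular glass = ln(263/198)/(2π×0.055×1) = 0.8215 K/W
R_expanded polystyrene = ln(308/263)/(2π×0.0381×1) = 0.6598 K/W
R_outer film = 1/(h_o·2πr_oL) = 1/(13.1×2π×0.308×1) = 0.03945 K/W
R_total = 1.521 K/W
Q = ΔT/R_total = 74/1.521

q′ ≈ 48.7 W/m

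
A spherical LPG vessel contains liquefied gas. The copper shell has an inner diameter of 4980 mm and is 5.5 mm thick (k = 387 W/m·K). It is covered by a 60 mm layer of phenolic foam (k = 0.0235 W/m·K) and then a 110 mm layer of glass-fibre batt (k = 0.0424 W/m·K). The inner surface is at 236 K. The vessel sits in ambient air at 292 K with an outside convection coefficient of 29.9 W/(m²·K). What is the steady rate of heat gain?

Q ≈ 895 W

Each spherical layer contributes R = (1/r_i − 1/r_o)/(4πk):
R_copper shell = (1/2.49 − 1/2.4955)/(4π×387) = 1.82×10^-7 K/W
R_phenolic foam = (1/2.4955 − 1/2.5555)/(4π×0.0235) = 0.03186 K/W
R_glass-fibre batt = (1/2.5555 − 1/2.6655)/(4π×0.0424) = 0.03031 K/W
R_outer film = 1/(h·4πr_o²) = 1/(29.9×4π×2.6655²) = 3.746×10^-4 K/W
R_total = 0.06254 K/W
Q = ΔT/R_total = 56/0.06254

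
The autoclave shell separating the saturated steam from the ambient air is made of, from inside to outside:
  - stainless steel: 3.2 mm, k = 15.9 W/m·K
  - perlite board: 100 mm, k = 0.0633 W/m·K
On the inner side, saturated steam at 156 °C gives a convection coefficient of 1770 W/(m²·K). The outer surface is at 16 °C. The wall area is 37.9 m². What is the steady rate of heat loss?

Series thermal resistances:
R_inner film = 1/(h_i·A) = 1/(1770×37.9) = 1.491×10^-5 K/W
R_stainless steel = L/(kA) = 0.0032/(15.9×37.9) = 5.31×10^-6 K/W
R_perlite board = L/(kA) = 0.1/(0.0633×37.9) = 0.04168 K/W
R_total = 0.0417 K/W
Q = ΔT / R_total = 140 / 0.0417

Q ≈ 3360 W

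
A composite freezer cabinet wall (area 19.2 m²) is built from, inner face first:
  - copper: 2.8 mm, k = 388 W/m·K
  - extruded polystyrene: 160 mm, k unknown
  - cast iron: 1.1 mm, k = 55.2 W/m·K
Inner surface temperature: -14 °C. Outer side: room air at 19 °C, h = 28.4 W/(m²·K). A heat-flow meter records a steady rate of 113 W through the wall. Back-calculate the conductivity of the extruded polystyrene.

Model the wall as resistances in series:
R_copper = L/(kA) = 0.0028/(388×19.2) = 3.759×10^-7 K/W
R_cast iron = L/(kA) = 0.0011/(55.2×19.2) = 1.038×10^-6 K/W
R_outer film = 1/(h_o·A) = 1/(28.4×19.2) = 0.001834 K/W
Sum of known resistances R_other = 0.001835 K/W
Total R = ΔT/Q = 33/113 = 0.292 K/W
R_extruded polystyrene = R_total − R_other = 0.2902 K/W
k = L/(R·A) = 0.16/(0.2902×19.2)

k ≈ 0.0287 W/(m·K)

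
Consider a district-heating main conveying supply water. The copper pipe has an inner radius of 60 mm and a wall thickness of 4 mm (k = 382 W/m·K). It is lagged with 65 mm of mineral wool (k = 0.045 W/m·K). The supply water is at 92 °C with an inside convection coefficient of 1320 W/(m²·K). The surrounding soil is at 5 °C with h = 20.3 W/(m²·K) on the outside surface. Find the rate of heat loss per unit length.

q′ ≈ 34.2 W/m

Per-layer cylindrical resistances, series-summed:
R_inner film = 1/(h_i·2πr₁L) = 1/(1320×2π×0.06×1) = 0.00201 K/W
R_copper pipe wall = ln(64/60)/(2π×382×1) = 2.689×10^-5 K/W
R_mineral wool = ln(129/64)/(2π×0.045×1) = 2.479 K/W
R_outer film = 1/(h_o·2πr_oL) = 1/(20.3×2π×0.129×1) = 0.06078 K/W
R_total = 2.542 K/W
Q = ΔT/R_total = 87/2.542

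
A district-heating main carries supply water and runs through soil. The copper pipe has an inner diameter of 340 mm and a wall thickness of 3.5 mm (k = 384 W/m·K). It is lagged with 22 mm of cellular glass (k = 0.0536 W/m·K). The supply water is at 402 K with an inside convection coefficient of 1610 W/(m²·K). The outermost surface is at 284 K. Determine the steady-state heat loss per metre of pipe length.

Per-layer cylindrical resistances, series-summed:
R_inner film = 1/(h_i·2πr₁L) = 1/(1610×2π×0.17×1) = 5.815×10^-4 K/W
R_copper pipe wall = ln(173.5/170)/(2π×384×1) = 8.446×10^-6 K/W
R_cellular glass = ln(195.5/173.5)/(2π×0.0536×1) = 0.3545 K/W
R_total = 0.3551 K/W
Q = ΔT/R_total = 118/0.3551

q′ ≈ 332 W/m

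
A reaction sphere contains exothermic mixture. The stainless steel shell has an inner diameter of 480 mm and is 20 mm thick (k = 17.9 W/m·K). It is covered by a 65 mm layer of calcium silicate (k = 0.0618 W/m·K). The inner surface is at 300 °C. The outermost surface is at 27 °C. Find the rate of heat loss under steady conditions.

For a spherical shell R = (1/r₁ − 1/r₂)/(4πk); film R = 1/(h·4πr²). In series:
R_stainless steel shell = (1/0.24 − 1/0.26)/(4π×17.9) = 0.001425 K/W
R_calcium silicate = (1/0.26 − 1/0.325)/(4π×0.0618) = 0.9905 K/W
R_total = 0.9919 K/W
Q = ΔT/R_total = 273/0.9919

Q ≈ 275 W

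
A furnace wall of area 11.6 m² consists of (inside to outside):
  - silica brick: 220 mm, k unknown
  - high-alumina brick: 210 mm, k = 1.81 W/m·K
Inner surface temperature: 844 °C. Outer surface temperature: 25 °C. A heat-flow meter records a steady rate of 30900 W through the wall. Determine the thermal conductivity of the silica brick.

k ≈ 1.15 W/(m·K)

Thermal resistances in series:
R_high-alumina brick = L/(kA) = 0.21/(1.81×11.6) = 0.01 K/W
Sum of known resistances R_other = 0.01 K/W
Total R = ΔT/Q = 819/30900 = 0.0265 K/W
R_silica brick = R_total − R_other = 0.0165 K/W
k = L/(R·A) = 0.22/(0.0165×11.6)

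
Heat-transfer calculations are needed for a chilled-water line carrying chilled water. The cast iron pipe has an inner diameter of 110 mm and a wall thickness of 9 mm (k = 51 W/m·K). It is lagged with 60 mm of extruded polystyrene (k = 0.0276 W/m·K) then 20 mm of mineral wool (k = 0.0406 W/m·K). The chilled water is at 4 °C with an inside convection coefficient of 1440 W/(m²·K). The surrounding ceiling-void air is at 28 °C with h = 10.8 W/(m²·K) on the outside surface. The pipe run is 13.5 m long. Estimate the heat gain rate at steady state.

Q ≈ 71.9 W

Radial resistances (cylindrical: R_cond = ln(r_o/r_i)/(2πkL), R_conv = 1/(h·2πrL)):
R_inner film = 1/(h_i·2πr₁L) = 1/(1440×2π×0.055×13.5) = 1.489×10^-4 K/W
R_cast iron pipe wall = ln(64/55)/(2π×51×13.5) = 3.503×10^-5 K/W
R_extruded polystyrene = ln(124/64)/(2π×0.0276×13.5) = 0.2825 K/W
R_mineral wool = ln(144/124)/(2π×0.0406×13.5) = 0.04342 K/W
R_outer film = 1/(h_o·2πr_oL) = 1/(10.8×2π×0.144×13.5) = 0.007581 K/W
R_total = 0.3337 K/W
Q = ΔT/R_total = 24/0.3337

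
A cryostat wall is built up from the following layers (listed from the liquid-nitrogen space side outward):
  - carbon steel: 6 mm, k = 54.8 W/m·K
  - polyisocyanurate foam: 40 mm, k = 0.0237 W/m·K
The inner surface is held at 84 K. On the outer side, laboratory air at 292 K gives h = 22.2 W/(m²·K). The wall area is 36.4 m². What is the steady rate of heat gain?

Q ≈ 4370 W

Thermal resistances in series:
R_carbon steel = L/(kA) = 0.006/(54.8×36.4) = 3.008×10^-6 K/W
R_polyisocyanurate foam = L/(kA) = 0.04/(0.0237×36.4) = 0.04637 K/W
R_outer film = 1/(h_o·A) = 1/(22.2×36.4) = 0.001238 K/W
R_total = 0.04761 K/W
Q = ΔT / R_total = 208 / 0.04761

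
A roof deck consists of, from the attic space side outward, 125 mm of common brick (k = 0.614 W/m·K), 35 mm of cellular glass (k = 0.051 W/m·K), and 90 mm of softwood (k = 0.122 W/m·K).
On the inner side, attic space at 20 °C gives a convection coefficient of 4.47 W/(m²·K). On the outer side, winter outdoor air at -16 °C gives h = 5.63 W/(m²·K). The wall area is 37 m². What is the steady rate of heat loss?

Q ≈ 657 W

Series thermal resistances:
R_inner film = 1/(h_i·A) = 1/(4.47×37) = 0.006046 K/W
R_common brick = L/(kA) = 0.125/(0.614×37) = 0.005502 K/W
R_cellular glass = L/(kA) = 0.035/(0.051×37) = 0.01855 K/W
R_softwood = L/(kA) = 0.09/(0.122×37) = 0.01994 K/W
R_outer film = 1/(h_o·A) = 1/(5.63×37) = 0.004801 K/W
R_total = 0.05484 K/W
Q = ΔT / R_total = 36 / 0.05484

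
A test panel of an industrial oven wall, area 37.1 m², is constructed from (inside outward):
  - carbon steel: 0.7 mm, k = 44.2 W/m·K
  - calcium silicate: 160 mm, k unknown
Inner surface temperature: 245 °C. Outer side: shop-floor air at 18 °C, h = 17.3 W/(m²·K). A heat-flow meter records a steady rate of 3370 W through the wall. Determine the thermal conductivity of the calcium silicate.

k ≈ 0.0655 W/(m·K)

Using the resistance-network approach (series):
R_carbon steel = L/(kA) = 0.0007/(44.2×37.1) = 4.269×10^-7 K/W
R_outer film = 1/(h_o·A) = 1/(17.3×37.1) = 0.001558 K/W
Sum of known resistances R_other = 0.001558 K/W
Total R = ΔT/Q = 227/3370 = 0.06736 K/W
R_calcium silicate = R_total − R_other = 0.0658 K/W
k = L/(R·A) = 0.16/(0.0658×37.1)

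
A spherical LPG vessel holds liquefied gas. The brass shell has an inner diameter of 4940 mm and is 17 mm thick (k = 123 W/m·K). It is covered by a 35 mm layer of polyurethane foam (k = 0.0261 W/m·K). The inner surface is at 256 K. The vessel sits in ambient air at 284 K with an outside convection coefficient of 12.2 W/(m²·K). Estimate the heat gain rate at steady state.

For a spherical shell R = (1/r₁ − 1/r₂)/(4πk); film R = 1/(h·4πr²). In series:
R_brass shell = (1/2.47 − 1/2.487)/(4π×123) = 1.79×10^-6 K/W
R_polyurethane foam = (1/2.487 − 1/2.522)/(4π×0.0261) = 0.01701 K/W
R_outer film = 1/(h·4πr_o²) = 1/(12.2×4π×2.522²) = 0.001026 K/W
R_total = 0.01804 K/W
Q = ΔT/R_total = 28/0.01804

Q ≈ 1550 W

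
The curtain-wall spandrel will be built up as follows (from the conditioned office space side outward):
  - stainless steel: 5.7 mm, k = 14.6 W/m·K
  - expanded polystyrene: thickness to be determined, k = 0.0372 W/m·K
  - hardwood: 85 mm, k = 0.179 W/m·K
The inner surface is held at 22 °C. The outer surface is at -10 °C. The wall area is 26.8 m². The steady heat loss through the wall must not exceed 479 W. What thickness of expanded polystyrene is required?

L ≈ 48.9 mm

Model the wall as resistances in series:
R_stainless steel = L/(kA) = 0.0057/(14.6×26.8) = 1.457×10^-5 K/W
R_hardwood = L/(kA) = 0.085/(0.179×26.8) = 0.01772 K/W
Sum of the known resistances R_other = 0.01773 K/W
Required total resistance R_tot = ΔT/Q_allow = 32/479 = 0.06681 K/W
R_expanded polystyrene = R_tot − R_other = 0.04907 K/W
L = R·k·A = 0.04907×0.0372×26.8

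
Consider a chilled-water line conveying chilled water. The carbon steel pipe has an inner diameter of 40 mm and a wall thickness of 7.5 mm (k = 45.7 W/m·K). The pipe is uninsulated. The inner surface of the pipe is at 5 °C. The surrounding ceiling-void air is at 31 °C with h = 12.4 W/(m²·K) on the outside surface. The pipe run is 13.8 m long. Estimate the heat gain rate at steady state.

Per-layer cylindrical resistances, series-summed:
R_carbon steel pipe wall = ln(27.5/20)/(2π×45.7×13.8) = 8.037×10^-5 K/W
R_outer film = 1/(h_o·2πr_oL) = 1/(12.4×2π×0.0275×13.8) = 0.03382 K/W
R_total = 0.0339 K/W
Q = ΔT/R_total = 26/0.0339

Q ≈ 767 W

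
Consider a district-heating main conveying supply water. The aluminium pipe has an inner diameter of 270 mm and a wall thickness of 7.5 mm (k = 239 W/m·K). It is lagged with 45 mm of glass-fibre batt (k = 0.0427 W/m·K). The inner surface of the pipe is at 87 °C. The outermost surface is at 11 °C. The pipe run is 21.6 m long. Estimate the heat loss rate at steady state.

Q ≈ 1600 W

Treating each annulus and film as a series resistance:
R_aluminium pipe wall = ln(142.5/135)/(2π×239×21.6) = 1.667×10^-6 K/W
R_glass-fibre batt = ln(187.5/142.5)/(2π×0.0427×21.6) = 0.04736 K/W
R_total = 0.04736 K/W
Q = ΔT/R_total = 76/0.04736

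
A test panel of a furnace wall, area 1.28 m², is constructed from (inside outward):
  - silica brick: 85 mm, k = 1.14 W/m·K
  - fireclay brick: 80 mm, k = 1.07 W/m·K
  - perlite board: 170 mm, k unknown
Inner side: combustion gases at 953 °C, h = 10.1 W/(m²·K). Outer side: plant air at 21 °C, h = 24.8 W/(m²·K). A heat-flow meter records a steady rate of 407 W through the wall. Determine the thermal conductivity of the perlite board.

Using the resistance-network approach (series):
R_inner film = 1/(h_i·A) = 1/(10.1×1.28) = 0.07735 K/W
R_silica brick = L/(kA) = 0.085/(1.14×1.28) = 0.05825 K/W
R_fireclay brick = L/(kA) = 0.08/(1.07×1.28) = 0.05841 K/W
R_outer film = 1/(h_o·A) = 1/(24.8×1.28) = 0.0315 K/W
Sum of known resistances R_other = 0.2255 K/W
Total R = ΔT/Q = 932/407 = 2.29 K/W
R_perlite board = R_total − R_other = 2.064 K/W
k = L/(R·A) = 0.17/(2.064×1.28)

k ≈ 0.0643 W/(m·K)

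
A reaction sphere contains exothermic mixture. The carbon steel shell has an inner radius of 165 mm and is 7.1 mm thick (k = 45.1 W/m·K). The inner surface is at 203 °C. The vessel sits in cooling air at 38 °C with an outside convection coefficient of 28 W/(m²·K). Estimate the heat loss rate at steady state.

Q ≈ 1710 W

Spherical conduction: R = (1/r_in − 1/r_out)/(4πk) per layer; series-sum.
R_carbon steel shell = (1/0.165 − 1/0.1721)/(4π×45.1) = 4.412×10^-4 K/W
R_outer film = 1/(h·4πr_o²) = 1/(28×4π×0.1721²) = 0.09596 K/W
R_total = 0.0964 K/W
Q = ΔT/R_total = 165/0.0964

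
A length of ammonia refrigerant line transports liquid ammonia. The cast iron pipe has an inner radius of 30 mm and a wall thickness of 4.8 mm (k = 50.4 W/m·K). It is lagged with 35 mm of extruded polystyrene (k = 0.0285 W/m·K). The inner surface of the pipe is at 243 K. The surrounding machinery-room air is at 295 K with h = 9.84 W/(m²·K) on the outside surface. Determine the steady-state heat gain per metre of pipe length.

q′ ≈ 12.6 W/m

Radial resistances (cylindrical: R_cond = ln(r_o/r_i)/(2πkL), R_conv = 1/(h·2πrL)):
R_cast iron pipe wall = ln(34.8/30)/(2π×50.4×1) = 4.687×10^-4 K/W
R_extruded polystyrene = ln(69.8/34.8)/(2π×0.0285×1) = 3.887 K/W
R_outer film = 1/(h_o·2πr_oL) = 1/(9.84×2π×0.0698×1) = 0.2317 K/W
R_total = 4.119 K/W
Q = ΔT/R_total = 52/4.119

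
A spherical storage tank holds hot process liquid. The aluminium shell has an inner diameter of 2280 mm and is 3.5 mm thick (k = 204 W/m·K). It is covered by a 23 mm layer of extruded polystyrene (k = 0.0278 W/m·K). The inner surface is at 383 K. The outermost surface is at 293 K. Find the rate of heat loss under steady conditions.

Q ≈ 1820 W

Each spherical layer contributes R = (1/r_i − 1/r_o)/(4πk):
R_aluminium shell = (1/1.14 − 1/1.1435)/(4π×204) = 1.047×10^-6 K/W
R_extruded polystyrene = (1/1.1435 − 1/1.1665)/(4π×0.0278) = 0.04936 K/W
R_total = 0.04936 K/W
Q = ΔT/R_total = 90/0.04936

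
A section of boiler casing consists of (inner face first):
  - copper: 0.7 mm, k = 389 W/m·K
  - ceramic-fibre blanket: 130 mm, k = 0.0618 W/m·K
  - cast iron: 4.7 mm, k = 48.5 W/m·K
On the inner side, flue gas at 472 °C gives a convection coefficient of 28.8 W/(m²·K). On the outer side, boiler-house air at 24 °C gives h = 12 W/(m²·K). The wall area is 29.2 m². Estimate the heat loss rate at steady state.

Q ≈ 5890 W

Thermal resistances in series:
R_inner film = 1/(h_i·A) = 1/(28.8×29.2) = 0.001189 K/W
R_copper = L/(kA) = 0.0007/(389×29.2) = 6.163×10^-8 K/W
R_ceramic-fibre blanket = L/(kA) = 0.13/(0.0618×29.2) = 0.07204 K/W
R_cast iron = L/(kA) = 0.0047/(48.5×29.2) = 3.319×10^-6 K/W
R_outer film = 1/(h_o·A) = 1/(12×29.2) = 0.002854 K/W
R_total = 0.07609 K/W
Q = ΔT / R_total = 448 / 0.07609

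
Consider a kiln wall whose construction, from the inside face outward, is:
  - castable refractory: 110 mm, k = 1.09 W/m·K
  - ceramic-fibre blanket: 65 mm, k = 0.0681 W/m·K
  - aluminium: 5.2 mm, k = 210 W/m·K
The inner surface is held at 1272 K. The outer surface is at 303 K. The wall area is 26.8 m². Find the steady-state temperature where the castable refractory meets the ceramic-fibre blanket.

Thermal resistances in series:
R_castable refractory = L/(kA) = 0.11/(1.09×26.8) = 0.003766 K/W
R_ceramic-fibre blanket = L/(kA) = 0.065/(0.0681×26.8) = 0.03561 K/W
R_aluminium = L/(kA) = 0.0052/(210×26.8) = 9.24×10^-7 K/W
R_total = 0.03938 K/W;  Q = ΔT/R_total = 969/0.03938 = 24610 W
T_interface = T_inner − Q·ΣR(inner→interface) = 1272 − 24600×0.003766

T ≈ 1180 K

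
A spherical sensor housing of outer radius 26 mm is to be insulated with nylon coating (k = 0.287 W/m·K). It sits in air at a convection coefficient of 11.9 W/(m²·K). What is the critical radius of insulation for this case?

r_cr ≈ 48.2 mm

For a sphere r_cr = 2k/h = 2×0.287/11.9
r_cr = 48.2 mm; since the bare radius (26 mm) is below r_cr, adding a thin layer of insulation will *increase* heat loss.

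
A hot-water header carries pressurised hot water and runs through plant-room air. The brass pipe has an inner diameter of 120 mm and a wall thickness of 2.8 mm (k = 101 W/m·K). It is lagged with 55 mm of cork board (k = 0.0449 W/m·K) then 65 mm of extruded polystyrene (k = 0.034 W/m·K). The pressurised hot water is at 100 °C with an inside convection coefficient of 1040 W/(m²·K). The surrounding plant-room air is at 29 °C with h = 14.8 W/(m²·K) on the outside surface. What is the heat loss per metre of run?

For a radial system each layer contributes R = ln(r_out/r_in)/(2πkL); films add R = 1/(hA).
R_inner film = 1/(h_i·2πr₁L) = 1/(1040×2π×0.06×1) = 0.002551 K/W
R_brass pipe wall = ln(62.8/60)/(2π×101×1) = 7.187×10^-5 K/W
R_cork board = ln(117.8/62.8)/(2π×0.0449×1) = 2.23 K/W
R_extruded polystyrene = ln(182.8/117.8)/(2π×0.034×1) = 2.057 K/W
R_outer film = 1/(h_o·2πr_oL) = 1/(14.8×2π×0.1828×1) = 0.05883 K/W
R_total = 4.348 K/W
Q = ΔT/R_total = 71/4.348

q′ ≈ 16.3 W/m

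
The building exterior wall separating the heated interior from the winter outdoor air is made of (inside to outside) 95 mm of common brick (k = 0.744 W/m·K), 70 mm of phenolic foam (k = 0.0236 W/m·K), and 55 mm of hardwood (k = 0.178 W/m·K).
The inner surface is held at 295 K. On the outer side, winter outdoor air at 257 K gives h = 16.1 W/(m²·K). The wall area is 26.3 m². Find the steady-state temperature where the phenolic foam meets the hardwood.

T ≈ 261 K

Thermal resistances in series:
R_common brick = L/(kA) = 0.095/(0.744×26.3) = 0.004855 K/W
R_phenolic foam = L/(kA) = 0.07/(0.0236×26.3) = 0.1128 K/W
R_hardwood = L/(kA) = 0.055/(0.178×26.3) = 0.01175 K/W
R_outer film = 1/(h_o·A) = 1/(16.1×26.3) = 0.002362 K/W
R_total = 0.1317 K/W;  Q = ΔT/R_total = 38/0.1317 = 288.4 W
T_interface = T_inner − Q·ΣR(inner→interface) = 295 − 288×0.1176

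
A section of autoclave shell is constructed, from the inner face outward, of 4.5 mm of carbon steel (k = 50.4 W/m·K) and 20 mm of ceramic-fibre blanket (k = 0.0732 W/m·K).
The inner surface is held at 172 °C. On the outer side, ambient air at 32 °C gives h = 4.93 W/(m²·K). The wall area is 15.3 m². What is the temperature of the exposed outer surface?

Treating each layer as a thermal resistance in series:
R_carbon steel = L/(kA) = 0.0045/(50.4×15.3) = 5.836×10^-6 K/W
R_ceramic-fibre blanket = L/(kA) = 0.02/(0.0732×15.3) = 0.01786 K/W
R_outer film = 1/(h_o·A) = 1/(4.93×15.3) = 0.01326 K/W
R_total = 0.03112 K/W;  Q = ΔT/R_total = 140/0.03112 = 4499 W
T_interface = T_inner − Q·ΣR(inner→interface) = 172 − 4500×0.01786

T ≈ 91.6 °C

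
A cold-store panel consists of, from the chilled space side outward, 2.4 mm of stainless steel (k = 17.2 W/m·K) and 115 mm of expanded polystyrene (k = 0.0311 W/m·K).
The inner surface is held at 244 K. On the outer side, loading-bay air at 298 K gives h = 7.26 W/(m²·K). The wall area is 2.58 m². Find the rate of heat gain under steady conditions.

Q ≈ 36.3 W

Model the wall as resistances in series:
R_stainless steel = L/(kA) = 0.0024/(17.2×2.58) = 5.408×10^-5 K/W
R_expanded polystyrene = L/(kA) = 0.115/(0.0311×2.58) = 1.433 K/W
R_outer film = 1/(h_o·A) = 1/(7.26×2.58) = 0.05339 K/W
R_total = 1.487 K/W
Q = ΔT / R_total = 54 / 1.487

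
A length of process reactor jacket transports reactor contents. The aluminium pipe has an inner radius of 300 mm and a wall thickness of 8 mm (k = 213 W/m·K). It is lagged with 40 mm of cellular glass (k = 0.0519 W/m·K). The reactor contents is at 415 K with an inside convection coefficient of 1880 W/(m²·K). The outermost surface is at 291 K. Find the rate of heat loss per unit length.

Radial resistances (cylindrical: R_cond = ln(r_o/r_i)/(2πkL), R_conv = 1/(h·2πrL)):
R_inner film = 1/(h_i·2πr₁L) = 1/(1880×2π×0.3×1) = 2.822×10^-4 K/W
R_aluminium pipe wall = ln(308/300)/(2π×213×1) = 1.966×10^-5 K/W
R_cellular glass = ln(348/308)/(2π×0.0519×1) = 0.3744 K/W
R_total = 0.3747 K/W
Q = ΔT/R_total = 124/0.3747

q′ ≈ 331 W/m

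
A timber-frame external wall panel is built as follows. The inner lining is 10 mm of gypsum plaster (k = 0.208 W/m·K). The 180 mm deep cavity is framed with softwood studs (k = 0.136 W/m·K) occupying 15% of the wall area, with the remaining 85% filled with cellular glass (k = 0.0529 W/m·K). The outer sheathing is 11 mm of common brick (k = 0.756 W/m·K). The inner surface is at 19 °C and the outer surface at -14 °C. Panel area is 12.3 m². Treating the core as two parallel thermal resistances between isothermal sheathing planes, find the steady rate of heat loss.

Q ≈ 144 W

Sheathing layers in series; stud and cavity paths in parallel between them.
R_inner = 0.01/(0.208×12.3) = 0.003909 K/W
R_stud  = 0.18/(0.136×0.15×12.3) = 0.7174 K/W
R_cav   = 0.18/(0.0529×0.85×12.3) = 0.3255 K/W
1/R_core = 1/R_stud + 1/R_cav → R_core = 0.2239 K/W
R_outer = 0.011/(0.756×12.3) = 0.001183 K/W
R_total = 0.229 K/W
Q = ΔT/R_total = 33/0.229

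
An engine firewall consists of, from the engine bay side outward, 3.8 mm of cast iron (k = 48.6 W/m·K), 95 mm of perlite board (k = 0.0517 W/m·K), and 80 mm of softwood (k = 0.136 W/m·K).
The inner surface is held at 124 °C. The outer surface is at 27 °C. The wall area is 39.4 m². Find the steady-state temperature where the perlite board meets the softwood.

T ≈ 50.5 °C

Series thermal resistances:
R_cast iron = L/(kA) = 0.0038/(48.6×39.4) = 1.985×10^-6 K/W
R_perlite board = L/(kA) = 0.095/(0.0517×39.4) = 0.04664 K/W
R_softwood = L/(kA) = 0.08/(0.136×39.4) = 0.01493 K/W
R_total = 0.06157 K/W;  Q = ΔT/R_total = 97/0.06157 = 1575 W
T_interface = T_inner − Q·ΣR(inner→interface) = 124 − 1580×0.04664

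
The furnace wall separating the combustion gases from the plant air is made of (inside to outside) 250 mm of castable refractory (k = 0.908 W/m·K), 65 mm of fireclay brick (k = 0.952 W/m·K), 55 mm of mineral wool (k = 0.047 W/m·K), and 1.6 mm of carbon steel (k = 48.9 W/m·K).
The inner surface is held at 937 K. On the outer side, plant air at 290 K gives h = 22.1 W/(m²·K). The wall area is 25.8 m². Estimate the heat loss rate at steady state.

Q ≈ 10700 W

Thermal resistances in series:
R_castable refractory = L/(kA) = 0.25/(0.908×25.8) = 0.01067 K/W
R_fireclay brick = L/(kA) = 0.065/(0.952×25.8) = 0.002646 K/W
R_mineral wool = L/(kA) = 0.055/(0.047×25.8) = 0.04536 K/W
R_carbon steel = L/(kA) = 0.0016/(48.9×25.8) = 1.268×10^-6 K/W
R_outer film = 1/(h_o·A) = 1/(22.1×25.8) = 0.001754 K/W
R_total = 0.06043 K/W
Q = ΔT / R_total = 647 / 0.06043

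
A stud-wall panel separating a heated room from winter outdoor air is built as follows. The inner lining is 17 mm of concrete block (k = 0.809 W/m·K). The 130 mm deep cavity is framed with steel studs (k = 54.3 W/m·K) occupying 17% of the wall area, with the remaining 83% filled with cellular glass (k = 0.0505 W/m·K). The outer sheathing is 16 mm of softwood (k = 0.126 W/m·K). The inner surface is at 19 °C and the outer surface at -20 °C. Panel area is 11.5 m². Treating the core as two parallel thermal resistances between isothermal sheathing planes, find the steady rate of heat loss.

Q ≈ 2770 W

Sheathing layers in series; stud and cavity paths in parallel between them.
R_inner = 0.017/(0.809×11.5) = 0.001827 K/W
R_stud  = 0.13/(54.3×0.17×11.5) = 0.001225 K/W
R_cav   = 0.13/(0.0505×0.83×11.5) = 0.2697 K/W
1/R_core = 1/R_stud + 1/R_cav → R_core = 0.001219 K/W
R_outer = 0.016/(0.126×11.5) = 0.01104 K/W
R_total = 0.01409 K/W
Q = ΔT/R_total = 39/0.01409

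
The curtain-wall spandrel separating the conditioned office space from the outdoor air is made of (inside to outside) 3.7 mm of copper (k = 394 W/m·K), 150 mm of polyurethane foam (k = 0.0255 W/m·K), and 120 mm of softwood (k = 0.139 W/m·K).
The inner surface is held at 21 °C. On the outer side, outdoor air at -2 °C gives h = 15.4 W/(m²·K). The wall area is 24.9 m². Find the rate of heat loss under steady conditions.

Q ≈ 84.1 W

Model the wall as resistances in series:
R_copper = L/(kA) = 0.0037/(394×24.9) = 3.771×10^-7 K/W
R_polyurethane foam = L/(kA) = 0.15/(0.0255×24.9) = 0.2362 K/W
R_softwood = L/(kA) = 0.12/(0.139×24.9) = 0.03467 K/W
R_outer film = 1/(h_o·A) = 1/(15.4×24.9) = 0.002608 K/W
R_total = 0.2735 K/W
Q = ΔT / R_total = 23 / 0.2735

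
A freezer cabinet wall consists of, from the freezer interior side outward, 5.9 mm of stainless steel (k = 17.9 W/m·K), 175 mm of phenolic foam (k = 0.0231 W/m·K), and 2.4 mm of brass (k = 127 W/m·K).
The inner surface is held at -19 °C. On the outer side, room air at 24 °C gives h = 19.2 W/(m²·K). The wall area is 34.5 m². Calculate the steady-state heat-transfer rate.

Q ≈ 194 W

Using the resistance-network approach (series):
R_stainless steel = L/(kA) = 0.0059/(17.9×34.5) = 9.554×10^-6 K/W
R_phenolic foam = L/(kA) = 0.175/(0.0231×34.5) = 0.2196 K/W
R_brass = L/(kA) = 0.0024/(127×34.5) = 5.478×10^-7 K/W
R_outer film = 1/(h_o·A) = 1/(19.2×34.5) = 0.00151 K/W
R_total = 0.2211 K/W
Q = ΔT / R_total = 43 / 0.2211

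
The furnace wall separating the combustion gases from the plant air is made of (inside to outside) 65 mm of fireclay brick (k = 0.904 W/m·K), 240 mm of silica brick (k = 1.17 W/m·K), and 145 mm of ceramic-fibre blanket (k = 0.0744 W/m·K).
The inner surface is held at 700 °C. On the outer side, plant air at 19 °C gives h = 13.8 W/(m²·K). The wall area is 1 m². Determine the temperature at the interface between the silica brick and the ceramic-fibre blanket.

T ≈ 618 °C

Treating each layer as a thermal resistance in series:
R_fireclay brick = L/(kA) = 0.065/(0.904×1) = 0.0719 K/W
R_silica brick = L/(kA) = 0.24/(1.17×1) = 0.2051 K/W
R_ceramic-fibre blanket = L/(kA) = 0.145/(0.0744×1) = 1.949 K/W
R_outer film = 1/(h_o·A) = 1/(13.8×1) = 0.07246 K/W
R_total = 2.298 K/W;  Q = ΔT/R_total = 681/2.298 = 296.3 W
T_interface = T_inner − Q·ΣR(inner→interface) = 700 − 296×0.277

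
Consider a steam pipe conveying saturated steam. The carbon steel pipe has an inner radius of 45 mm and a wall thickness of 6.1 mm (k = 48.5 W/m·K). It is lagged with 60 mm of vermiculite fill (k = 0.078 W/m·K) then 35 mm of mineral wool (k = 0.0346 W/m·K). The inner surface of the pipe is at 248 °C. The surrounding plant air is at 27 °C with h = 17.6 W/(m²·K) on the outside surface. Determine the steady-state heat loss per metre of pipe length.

q′ ≈ 76 W/m

Treating each annulus and film as a series resistance:
R_carbon steel pipe wall = ln(51.1/45)/(2π×48.5×1) = 4.172×10^-4 K/W
R_vermiculite fill = ln(111.1/51.1)/(2π×0.078×1) = 1.585 K/W
R_mineral wool = ln(146.1/111.1)/(2π×0.0346×1) = 1.26 K/W
R_outer film = 1/(h_o·2πr_oL) = 1/(17.6×2π×0.1461×1) = 0.0619 K/W
R_total = 2.907 K/W
Q = ΔT/R_total = 221/2.907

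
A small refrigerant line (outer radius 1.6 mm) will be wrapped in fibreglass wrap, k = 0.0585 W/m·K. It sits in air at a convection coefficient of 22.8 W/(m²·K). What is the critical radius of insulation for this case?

For a cylinder r_cr = k/h = 0.0585/22.8
r_cr = 2.57 mm; since the bare radius (1.6 mm) is below r_cr, adding a thin layer of insulation will *increase* heat loss.

r_cr ≈ 2.57 mm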